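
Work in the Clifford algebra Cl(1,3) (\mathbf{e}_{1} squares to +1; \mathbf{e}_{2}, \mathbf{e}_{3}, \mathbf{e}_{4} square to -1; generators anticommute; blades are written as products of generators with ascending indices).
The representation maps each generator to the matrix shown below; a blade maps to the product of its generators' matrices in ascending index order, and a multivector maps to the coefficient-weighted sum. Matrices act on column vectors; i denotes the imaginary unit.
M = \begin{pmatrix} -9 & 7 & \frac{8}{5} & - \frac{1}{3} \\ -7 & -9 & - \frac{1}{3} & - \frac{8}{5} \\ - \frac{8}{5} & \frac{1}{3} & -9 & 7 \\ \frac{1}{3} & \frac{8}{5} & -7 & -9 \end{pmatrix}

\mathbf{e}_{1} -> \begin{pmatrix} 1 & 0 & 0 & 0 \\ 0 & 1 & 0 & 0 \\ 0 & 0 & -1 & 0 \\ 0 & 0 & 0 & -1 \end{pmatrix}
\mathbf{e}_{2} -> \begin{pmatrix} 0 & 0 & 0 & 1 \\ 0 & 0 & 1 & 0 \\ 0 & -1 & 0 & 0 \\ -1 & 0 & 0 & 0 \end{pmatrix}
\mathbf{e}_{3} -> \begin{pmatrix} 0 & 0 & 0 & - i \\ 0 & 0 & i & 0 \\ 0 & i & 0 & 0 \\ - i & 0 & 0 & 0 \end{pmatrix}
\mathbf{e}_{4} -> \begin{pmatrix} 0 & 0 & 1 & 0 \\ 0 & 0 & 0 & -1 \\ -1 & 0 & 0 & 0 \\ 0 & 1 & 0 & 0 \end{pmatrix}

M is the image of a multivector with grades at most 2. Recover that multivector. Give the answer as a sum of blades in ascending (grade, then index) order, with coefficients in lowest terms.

Method: the blade images are trace-orthogonal — tr(rho(e_A) rho(e_B)^-1) = 4 if A = B and 0 otherwise — and rho(e_A)^-1 = (e_A)^2 * rho(e_A) with (e_A)^2 = +1 or -1, so the coefficient of e_A in the preimage is (e_A)^2 * tr(M rho(e_A))/4.
Nonzero projections over blades of grade <= 2: 1: (1)^2 = +1, tr(M 1) = -36, coefficient -9; e_{2}: (e_{2})^2 = -1, tr(M rho(e_{2})) = \frac{4}{3}, coefficient -\frac{1}{3}; e_{4}: (e_{4})^2 = -1, tr(M rho(e_{4})) = - \frac{32}{5}, coefficient \frac{8}{5}; e_{2} e_{4}: (e_{2} e_{4})^2 = -1, tr(M rho(e_{2} e_{4})) = -28, coefficient 7. Every other blade of grade <= 2 projects to 0.
Answer: -9 - \frac{1}{3} e_{2} + \frac{8}{5} e_{4} + 7 e_{2} e_{4}


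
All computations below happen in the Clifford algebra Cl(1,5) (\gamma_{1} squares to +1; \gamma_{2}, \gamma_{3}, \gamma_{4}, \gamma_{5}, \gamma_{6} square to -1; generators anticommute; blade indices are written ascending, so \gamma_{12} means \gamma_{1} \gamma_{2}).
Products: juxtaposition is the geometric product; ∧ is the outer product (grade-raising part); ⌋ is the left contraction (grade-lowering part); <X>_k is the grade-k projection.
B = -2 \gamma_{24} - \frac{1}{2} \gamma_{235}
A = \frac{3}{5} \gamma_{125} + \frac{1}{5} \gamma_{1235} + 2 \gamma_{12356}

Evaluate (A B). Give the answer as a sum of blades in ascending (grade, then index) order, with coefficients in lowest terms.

step 1: -\frac{1}{10} \gamma_{1} - \frac{3}{10} \gamma_{13} + \gamma_{16} + \frac{6}{5} \gamma_{145} - \frac{2}{5} \gamma_{1345} - 4 \gamma_{13456}
Answer: -\frac{1}{10} \gamma_{1} - \frac{3}{10} \gamma_{13} + \gamma_{16} + \frac{6}{5} \gamma_{145} - \frac{2}{5} \gamma_{1345} - 4 \gamma_{13456}


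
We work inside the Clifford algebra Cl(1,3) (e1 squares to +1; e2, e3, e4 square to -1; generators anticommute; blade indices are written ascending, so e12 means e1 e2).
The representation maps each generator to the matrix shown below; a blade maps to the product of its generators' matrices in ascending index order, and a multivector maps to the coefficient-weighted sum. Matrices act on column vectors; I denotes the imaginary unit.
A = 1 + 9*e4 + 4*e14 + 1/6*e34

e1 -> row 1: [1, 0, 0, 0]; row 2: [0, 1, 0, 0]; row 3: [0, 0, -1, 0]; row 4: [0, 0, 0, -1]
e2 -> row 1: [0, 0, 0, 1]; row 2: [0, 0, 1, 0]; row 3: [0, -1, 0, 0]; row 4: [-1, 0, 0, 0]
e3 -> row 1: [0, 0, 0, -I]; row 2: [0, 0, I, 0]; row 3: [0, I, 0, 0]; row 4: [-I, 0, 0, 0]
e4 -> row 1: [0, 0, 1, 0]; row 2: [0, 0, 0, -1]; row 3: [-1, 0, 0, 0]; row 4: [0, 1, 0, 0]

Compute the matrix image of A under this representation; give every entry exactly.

Bivector images (products of the table entries): rho(e14) = rho(e1)rho(e4) = row 1: [0, 0, 1, 0]; row 2: [0, 0, 0, -1]; row 3: [1, 0, 0, 0]; row 4: [0, -1, 0, 0]; rho(e34) = rho(e3)rho(e4) = row 1: [0, -I, 0, 0]; row 2: [-I, 0, 0, 0]; row 3: [0, 0, 0, -I]; row 4: [0, 0, -I, 0].
M = (1)*1 + (9)*rho(e4) + (4)*rho(e14) + (1/6)*rho(e34), summed entrywise (1 is the identity matrix):
Answer: row 1: [1, -I/6, 13, 0]; row 2: [-I/6, 1, 0, -13]; row 3: [-5, 0, 1, -I/6]; row 4: [0, 5, -I/6, 1]


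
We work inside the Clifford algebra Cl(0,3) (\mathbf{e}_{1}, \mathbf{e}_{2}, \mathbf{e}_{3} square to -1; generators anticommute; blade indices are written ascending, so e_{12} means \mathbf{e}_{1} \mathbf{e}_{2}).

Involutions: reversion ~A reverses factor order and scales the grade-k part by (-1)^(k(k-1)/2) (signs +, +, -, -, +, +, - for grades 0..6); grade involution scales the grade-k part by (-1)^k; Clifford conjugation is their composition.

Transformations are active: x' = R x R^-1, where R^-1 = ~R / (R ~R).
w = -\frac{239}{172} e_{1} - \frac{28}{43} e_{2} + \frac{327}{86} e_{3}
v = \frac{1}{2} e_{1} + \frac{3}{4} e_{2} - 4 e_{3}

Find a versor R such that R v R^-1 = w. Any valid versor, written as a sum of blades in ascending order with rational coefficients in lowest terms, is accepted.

Construction: equal norms (both -\frac{269}{16}) license R = v + w = -\frac{153}{172} e_{1} + \frac{17}{172} e_{2} - \frac{17}{86} e_{3} — nothing changes along that direction, while (v - w)/2 changes sign, so v maps onto w.
Answer: -\frac{153}{172} e_{1} + \frac{17}{172} e_{2} - \frac{17}{86} e_{3}


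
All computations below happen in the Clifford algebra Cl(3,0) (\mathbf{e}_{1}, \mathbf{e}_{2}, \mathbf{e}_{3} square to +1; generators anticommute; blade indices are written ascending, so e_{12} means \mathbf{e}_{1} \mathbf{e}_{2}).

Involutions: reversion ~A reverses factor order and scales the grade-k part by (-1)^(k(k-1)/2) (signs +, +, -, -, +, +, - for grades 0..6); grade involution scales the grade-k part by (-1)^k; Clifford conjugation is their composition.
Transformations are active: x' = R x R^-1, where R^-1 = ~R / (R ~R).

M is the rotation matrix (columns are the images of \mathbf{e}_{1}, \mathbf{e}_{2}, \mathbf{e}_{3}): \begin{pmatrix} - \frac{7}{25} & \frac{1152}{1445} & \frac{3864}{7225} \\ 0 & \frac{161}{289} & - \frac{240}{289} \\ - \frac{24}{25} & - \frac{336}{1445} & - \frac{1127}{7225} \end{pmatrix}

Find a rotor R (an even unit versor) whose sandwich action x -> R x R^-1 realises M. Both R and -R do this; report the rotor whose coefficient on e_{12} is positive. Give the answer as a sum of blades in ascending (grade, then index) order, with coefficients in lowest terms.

Method: write R = a + b12*e_{12} + b13*e_{13} + b23*e_{23} with a^2 + b12^2 + b13^2 + b23^2 = 1 (so R^-1 = ~R). Expanding the columns R e_j ~R gives tr M = 4a^2 - 1 and, from the antisymmetric part, M21 - M12 = -4a*b12, M13 - M31 = 4a*b13, M32 - M23 = -4a*b23.
Here tr M = \frac{35}{289}, so a^2 = (1 + tr M)/4 = \frac{81}{289} and a = ±\frac{9}{17}. Taking a = \frac{9}{17}: M21 - M12 = -\frac{1152}{1445}, M13 - M31 = \frac{432}{289}, M32 - M23 = \frac{864}{1445}, giving b12 = \frac{32}{85}, b13 = \frac{12}{17}, b23 = -\frac{24}{85}, i.e. R = \frac{9}{17} + \frac{32}{85} e_{12} + \frac{12}{17} e_{13} - \frac{24}{85} e_{23}.
Its e_{12} coefficient is already positive.
Answer: \frac{9}{17} + \frac{32}{85} e_{12} + \frac{12}{17} e_{13} - \frac{24}{85} e_{23}. Uniqueness: Spin(3) -> SO(3) maps R and -R to the same rotation of trace \frac{35}{289}; fixing the sign of the e_{12} coefficient removes the ambiguity.


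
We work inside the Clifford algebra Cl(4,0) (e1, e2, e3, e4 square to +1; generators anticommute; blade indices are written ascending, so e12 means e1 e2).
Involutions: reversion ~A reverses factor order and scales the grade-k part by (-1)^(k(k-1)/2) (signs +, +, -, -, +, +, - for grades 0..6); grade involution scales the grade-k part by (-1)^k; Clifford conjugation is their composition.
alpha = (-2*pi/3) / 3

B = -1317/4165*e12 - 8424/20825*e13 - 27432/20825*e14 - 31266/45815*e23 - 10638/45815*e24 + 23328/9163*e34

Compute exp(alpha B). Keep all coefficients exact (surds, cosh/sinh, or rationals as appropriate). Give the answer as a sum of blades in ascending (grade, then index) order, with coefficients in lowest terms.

B^2 term by term: the squares give (-1317/4165)^2*(e12)^2 + (-8424/20825)^2*(e13)^2 + (-27432/20825)^2*(e14)^2 + (-31266/45815)^2*(e23)^2 + (-10638/45815)^2*(e24)^2 + (23328/9163)^2*(e34)^2 = 1734489/17347225*(-1) + 70963776/433680625*(-1) + 752514624/433680625*(-1) + 977562756/2099014225*(-1) + 113167044/2099014225*(-1) + 544195584/83960569*(-1) = -9 (each basis 2-blade squares to minus the product of its generators' squares); cross terms between blades sharing an index anticommute and cancel; the commuting (index-disjoint) pairs give grade-4 terms 2*c*c'*(blade product), which cancel blade by blade — e1234: -61445952/38163895 - 179229024/954097375 + 1715377824/954097375 = 0 — confirming B is simple. So B^2 = -9.
B^2 = -9 — circular case — the even/odd split gives cos and sin: l = 3, alpha*l = -2*pi/3, so exp(alpha B) = cos(-2*pi/3) + (sin(-2*pi/3)/3)*B = -1/2 + (-sqrt(3)/6)*B.
Answer: -1/2 + 439*sqrt(3)/8330*e12 + 1404*sqrt(3)/20825*e13 + 4572*sqrt(3)/20825*e14 + 5211*sqrt(3)/45815*e23 + 1773*sqrt(3)/45815*e24 - 3888*sqrt(3)/9163*e34


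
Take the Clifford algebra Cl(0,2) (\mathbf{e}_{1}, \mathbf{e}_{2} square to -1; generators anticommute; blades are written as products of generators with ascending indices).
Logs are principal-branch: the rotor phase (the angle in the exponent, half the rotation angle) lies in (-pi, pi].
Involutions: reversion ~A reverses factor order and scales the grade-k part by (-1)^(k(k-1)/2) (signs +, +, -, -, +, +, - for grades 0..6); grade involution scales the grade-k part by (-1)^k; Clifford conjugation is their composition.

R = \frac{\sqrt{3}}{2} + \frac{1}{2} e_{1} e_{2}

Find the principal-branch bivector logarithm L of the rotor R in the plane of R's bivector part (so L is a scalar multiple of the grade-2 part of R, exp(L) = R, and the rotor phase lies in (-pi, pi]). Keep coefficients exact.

The scalar part of R is \frac{\sqrt{3}}{2}, and that scalar determines the rotor phase on the principal branch; recovering the unit plane as bivector-part over sine of the phase gives L = phase * plane.
Concretely: cos(phase) = \frac{\sqrt{3}}{2} gives phase = ±\frac{\pi}{6}, and since phase/sin(phase) is even the sign is immaterial: L = (phase/sin(phase)) * <R>_2 = (\frac{\pi}{3}) * <R>_2.
Answer: \frac{\pi}{6} e_{1} e_{2}


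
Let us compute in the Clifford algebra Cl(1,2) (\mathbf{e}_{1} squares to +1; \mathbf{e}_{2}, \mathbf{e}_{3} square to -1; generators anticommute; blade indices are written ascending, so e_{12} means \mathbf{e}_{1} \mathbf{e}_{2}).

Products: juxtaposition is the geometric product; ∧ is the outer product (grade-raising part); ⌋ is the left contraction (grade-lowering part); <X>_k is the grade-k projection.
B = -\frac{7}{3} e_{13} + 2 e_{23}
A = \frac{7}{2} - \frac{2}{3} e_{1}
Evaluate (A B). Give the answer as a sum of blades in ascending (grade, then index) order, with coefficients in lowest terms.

step 1: \frac{14}{9} e_{3} - \frac{49}{6} e_{13} + 7 e_{23} - \frac{4}{3} e_{123}
Answer: \frac{14}{9} e_{3} - \frac{49}{6} e_{13} + 7 e_{23} - \frac{4}{3} e_{123}


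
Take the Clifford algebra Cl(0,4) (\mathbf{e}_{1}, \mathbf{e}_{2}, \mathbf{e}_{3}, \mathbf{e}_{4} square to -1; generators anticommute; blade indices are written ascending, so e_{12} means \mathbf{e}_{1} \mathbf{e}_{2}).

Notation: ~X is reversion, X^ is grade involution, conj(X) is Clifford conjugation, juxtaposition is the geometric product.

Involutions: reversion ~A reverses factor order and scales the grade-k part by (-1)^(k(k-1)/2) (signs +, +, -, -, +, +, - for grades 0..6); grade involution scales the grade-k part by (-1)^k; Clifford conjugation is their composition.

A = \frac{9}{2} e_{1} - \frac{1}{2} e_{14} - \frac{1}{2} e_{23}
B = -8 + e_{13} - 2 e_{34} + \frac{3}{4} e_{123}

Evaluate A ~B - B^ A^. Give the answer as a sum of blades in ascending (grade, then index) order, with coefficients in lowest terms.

first term: -\frac{291}{8} e_{1} + \frac{9}{2} e_{3} - \frac{1}{2} e_{12} - e_{13} + 4 e_{14} + \frac{59}{8} e_{23} + e_{24} - \frac{1}{2} e_{34} + 9 e_{134} + \frac{3}{8} e_{234}
second term: \frac{285}{8} e_{1} - \frac{9}{2} e_{3} - \frac{1}{2} e_{12} - e_{13} + 4 e_{14} + \frac{5}{8} e_{23} + e_{24} - \frac{1}{2} e_{34} + 9 e_{134} - \frac{3}{8} e_{234}
Answer: -72 e_{1} + 9 e_{3} + \frac{27}{4} e_{23} + \frac{3}{4} e_{234}


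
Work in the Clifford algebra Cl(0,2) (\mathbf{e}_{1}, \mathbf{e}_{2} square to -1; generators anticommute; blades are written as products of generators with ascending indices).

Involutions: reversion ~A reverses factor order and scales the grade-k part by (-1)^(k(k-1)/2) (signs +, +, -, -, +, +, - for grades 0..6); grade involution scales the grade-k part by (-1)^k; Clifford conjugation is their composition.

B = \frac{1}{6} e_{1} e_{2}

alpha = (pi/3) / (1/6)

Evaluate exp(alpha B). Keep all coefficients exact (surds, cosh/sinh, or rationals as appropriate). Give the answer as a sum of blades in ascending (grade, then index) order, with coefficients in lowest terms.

B^2 = (\frac{1}{6})^2*(e_{1} e_{2})^2 = \frac{1}{36}*(-1) = -\frac{1}{36} (a basis 2-blade squares to minus the product of its generators' squares).
B^2 = -\frac{1}{36} — a negative square means the series sums to a rotation: l = \frac{1}{6}, alpha*l = \frac{\pi}{3}, so exp(alpha B) = cos(\frac{\pi}{3}) + (sin(\frac{\pi}{3})/(\frac{1}{6}))*B = \frac{1}{2} + (3 \sqrt{3})*B.
Answer: \frac{1}{2} + \frac{\sqrt{3}}{2} e_{1} e_{2}


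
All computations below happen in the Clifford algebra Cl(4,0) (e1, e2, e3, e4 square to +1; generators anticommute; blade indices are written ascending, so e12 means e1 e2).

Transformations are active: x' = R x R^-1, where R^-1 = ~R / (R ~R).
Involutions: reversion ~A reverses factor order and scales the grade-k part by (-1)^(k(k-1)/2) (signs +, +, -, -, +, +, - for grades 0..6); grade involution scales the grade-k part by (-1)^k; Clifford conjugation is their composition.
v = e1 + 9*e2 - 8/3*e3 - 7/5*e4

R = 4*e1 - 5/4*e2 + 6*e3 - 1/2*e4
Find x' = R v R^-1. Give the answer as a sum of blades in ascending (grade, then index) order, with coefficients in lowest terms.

~R = 4*e1 - 5/4*e2 + 6*e3 - 1/2*e4, and R ~R = 861/16, so R^-1 = ~R / (861/16).
R v = -451/20 + 149/4*e12 - 50/3*e13 - 51/10*e14 - 152/3*e23 + 25/4*e24 - 146/15*e34
Answer: -457/105*e1 - 167/21*e2 - 248/105*e3 + 191/105*e4


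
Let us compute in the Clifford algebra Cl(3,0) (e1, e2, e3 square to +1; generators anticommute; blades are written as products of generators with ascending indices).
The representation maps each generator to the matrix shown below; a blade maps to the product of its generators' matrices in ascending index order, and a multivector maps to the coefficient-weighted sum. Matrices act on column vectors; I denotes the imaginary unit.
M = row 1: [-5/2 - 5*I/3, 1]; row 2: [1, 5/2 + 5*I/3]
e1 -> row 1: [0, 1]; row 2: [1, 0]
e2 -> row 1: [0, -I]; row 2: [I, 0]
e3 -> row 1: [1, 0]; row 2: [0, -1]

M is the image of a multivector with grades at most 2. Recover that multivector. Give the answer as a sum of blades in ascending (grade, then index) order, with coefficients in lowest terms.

Method: 1, rho(e1), rho(e2), rho(e3) form a trace-orthogonal basis of the 2x2 complex matrices (tr(X Y) = 2 if X = Y, else 0), so M = m0*1 + m1*rho(e1) + m2*rho(e2) + m3*rho(e3) with m0 = tr(M)/2 = 0, m1 = tr(M rho(e1))/2 = 1, m2 = tr(M rho(e2))/2 = 0, m3 = tr(M rho(e3))/2 = -5/2 - 5*I/3.
Multiplying table entries, the bivector images are rho(e1 e2) = I*rho(e3), rho(e1 e3) = -I*rho(e2), rho(e2 e3) = I*rho(e1); with real blade coefficients the real parts of m0..m3 are the coefficients of 1, e1, e2, e3 and the imaginary parts give the bivectors (e2 e3: Im m1, e1 e3: -Im m2, e1 e2: Im m3).
Answer: e1 - 5/2*e3 - 5/3*e1 e2


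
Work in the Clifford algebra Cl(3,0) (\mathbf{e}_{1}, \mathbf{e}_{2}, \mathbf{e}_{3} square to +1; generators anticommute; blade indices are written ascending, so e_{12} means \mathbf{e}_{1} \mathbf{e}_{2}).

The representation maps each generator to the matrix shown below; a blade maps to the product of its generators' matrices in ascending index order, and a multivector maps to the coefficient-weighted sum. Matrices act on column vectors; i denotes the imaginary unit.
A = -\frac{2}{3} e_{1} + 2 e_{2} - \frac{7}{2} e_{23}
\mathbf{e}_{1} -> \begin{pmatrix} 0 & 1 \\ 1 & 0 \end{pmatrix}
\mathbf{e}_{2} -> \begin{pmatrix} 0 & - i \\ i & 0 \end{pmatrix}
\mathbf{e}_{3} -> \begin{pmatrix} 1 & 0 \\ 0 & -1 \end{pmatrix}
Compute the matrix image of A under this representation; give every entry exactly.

Bivector images (products of the table entries): rho(e_{23}) = rho(\mathbf{e}_{2})rho(\mathbf{e}_{3}) = \begin{pmatrix} 0 & i \\ i & 0 \end{pmatrix}.
M = (-\frac{2}{3})*rho(e_{1}) + (2)*rho(e_{2}) + (-\frac{7}{2})*rho(e_{23}), summed entrywise:
Answer: \begin{pmatrix} 0 & - \frac{2}{3} - \frac{11 i}{2} \\ - \frac{2}{3} - \frac{3 i}{2} & 0 \end{pmatrix}


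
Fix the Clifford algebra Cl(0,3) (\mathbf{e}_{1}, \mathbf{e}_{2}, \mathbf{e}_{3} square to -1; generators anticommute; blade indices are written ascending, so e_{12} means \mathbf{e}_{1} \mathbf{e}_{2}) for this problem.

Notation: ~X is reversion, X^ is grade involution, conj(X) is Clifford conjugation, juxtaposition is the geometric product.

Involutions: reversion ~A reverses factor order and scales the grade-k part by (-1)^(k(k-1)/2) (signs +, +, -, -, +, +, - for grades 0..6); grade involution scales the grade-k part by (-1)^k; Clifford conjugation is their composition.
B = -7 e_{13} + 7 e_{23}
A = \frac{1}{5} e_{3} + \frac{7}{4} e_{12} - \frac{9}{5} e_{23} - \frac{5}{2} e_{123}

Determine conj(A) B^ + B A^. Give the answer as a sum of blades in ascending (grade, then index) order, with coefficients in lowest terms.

first term: -\frac{63}{5} + \frac{189}{10} e_{1} + \frac{161}{10} e_{2} + \frac{63}{5} e_{12} + \frac{49}{4} e_{13} + \frac{49}{4} e_{23}
second term: \frac{63}{5} - \frac{189}{10} e_{1} - \frac{161}{10} e_{2} + \frac{63}{5} e_{12} + \frac{49}{4} e_{13} + \frac{49}{4} e_{23}
Answer: \frac{126}{5} e_{12} + \frac{49}{2} e_{13} + \frac{49}{2} e_{23}


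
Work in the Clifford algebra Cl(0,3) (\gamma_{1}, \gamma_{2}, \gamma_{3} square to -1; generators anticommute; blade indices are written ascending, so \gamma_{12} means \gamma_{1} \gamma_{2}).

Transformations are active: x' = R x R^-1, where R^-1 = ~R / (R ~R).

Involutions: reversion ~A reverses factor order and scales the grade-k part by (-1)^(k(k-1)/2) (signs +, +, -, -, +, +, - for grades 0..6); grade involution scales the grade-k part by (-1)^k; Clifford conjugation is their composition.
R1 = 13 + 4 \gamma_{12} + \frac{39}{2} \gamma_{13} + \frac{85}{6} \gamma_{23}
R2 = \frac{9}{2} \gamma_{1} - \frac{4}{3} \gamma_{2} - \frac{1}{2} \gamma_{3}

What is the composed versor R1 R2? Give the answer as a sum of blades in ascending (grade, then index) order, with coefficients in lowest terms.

Distribute over the terms of R2 (each basis-blade product reordered to ascending indices, repeated generators contracted through their squares):
R1 (\frac{9}{2} \gamma_{1}) = \frac{117}{2} \gamma_{1} + 18 \gamma_{2} + \frac{351}{4} \gamma_{3} + \frac{255}{4} \gamma_{123}
R1 (-\frac{4}{3} \gamma_{2}) = \frac{16}{3} \gamma_{1} - \frac{52}{3} \gamma_{2} - \frac{170}{9} \gamma_{3} + 26 \gamma_{123}
R1 (-\frac{1}{2} \gamma_{3}) = \frac{39}{4} \gamma_{1} + \frac{85}{12} \gamma_{2} - \frac{13}{2} \gamma_{3} - 2 \gamma_{123}
Summing the partial products and collecting blades:
Answer: \frac{883}{12} \gamma_{1} + \frac{31}{4} \gamma_{2} + \frac{2245}{36} \gamma_{3} + \frac{351}{4} \gamma_{123}


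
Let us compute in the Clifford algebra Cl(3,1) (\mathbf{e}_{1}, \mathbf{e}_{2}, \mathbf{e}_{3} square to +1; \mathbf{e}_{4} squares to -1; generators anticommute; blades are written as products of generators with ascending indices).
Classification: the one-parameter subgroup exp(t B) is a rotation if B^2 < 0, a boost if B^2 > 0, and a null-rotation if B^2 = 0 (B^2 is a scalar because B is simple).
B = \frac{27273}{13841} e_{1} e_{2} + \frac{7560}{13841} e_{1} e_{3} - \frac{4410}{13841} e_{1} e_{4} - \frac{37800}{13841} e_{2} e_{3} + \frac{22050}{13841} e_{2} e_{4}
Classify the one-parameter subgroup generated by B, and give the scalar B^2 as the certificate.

B^2 term by term: the squares give (\frac{27273}{13841})^2*(e_{1} e_{2})^2 + (\frac{7560}{13841})^2*(e_{1} e_{3})^2 + (-\frac{4410}{13841})^2*(e_{1} e_{4})^2 + (-\frac{37800}{13841})^2*(e_{2} e_{3})^2 + (\frac{22050}{13841})^2*(e_{2} e_{4})^2 = \frac{743816529}{191573281}*(-1) + \frac{57153600}{191573281}*(-1) + \frac{19448100}{191573281}*(+1) + \frac{1428840000}{191573281}*(-1) + \frac{486202500}{191573281}*(+1) = -9 (each basis 2-blade squares to minus the product of its generators' squares); cross terms between blades sharing an index anticommute and cancel; the commuting (index-disjoint) pairs give grade-4 terms 2*c*c'*(blade product), which cancel blade by blade — e_{1} e_{2} e_{3} e_{4}: -\frac{333396000}{191573281} + \frac{333396000}{191573281} = 0 — confirming B is simple. So B^2 = -9.
Answer: rotation, certificate B^2 = -9. No conjugation can change B^2 = -9; the sign gives the class.


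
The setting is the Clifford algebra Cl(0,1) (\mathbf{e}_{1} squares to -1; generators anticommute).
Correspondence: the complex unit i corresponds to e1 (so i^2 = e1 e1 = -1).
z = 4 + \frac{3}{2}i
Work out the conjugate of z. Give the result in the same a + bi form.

In blades: z = 4 + \frac{3}{2} e_{1}.
Conjugation here is Clifford conjugation: the scalar is fixed and the grade-1 and grade-2 blades all flip sign, giving 4 - \frac{3}{2} e_{1}; translating back:
Answer: 4 - \frac{3}{2}i


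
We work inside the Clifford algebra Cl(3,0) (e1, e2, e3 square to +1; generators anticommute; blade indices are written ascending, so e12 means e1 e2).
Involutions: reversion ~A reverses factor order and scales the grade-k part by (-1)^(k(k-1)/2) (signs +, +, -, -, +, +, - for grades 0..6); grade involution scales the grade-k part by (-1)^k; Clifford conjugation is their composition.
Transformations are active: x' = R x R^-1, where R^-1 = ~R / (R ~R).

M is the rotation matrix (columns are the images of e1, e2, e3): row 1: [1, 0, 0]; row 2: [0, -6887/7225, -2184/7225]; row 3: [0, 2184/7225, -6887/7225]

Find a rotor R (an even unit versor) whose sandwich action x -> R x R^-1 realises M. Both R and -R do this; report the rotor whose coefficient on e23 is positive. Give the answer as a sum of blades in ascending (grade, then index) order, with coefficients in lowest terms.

Method: write R = a + b12*e12 + b13*e13 + b23*e23 with a^2 + b12^2 + b13^2 + b23^2 = 1 (so R^-1 = ~R). Expanding the columns R e_j ~R gives tr M = 4a^2 - 1 and, from the antisymmetric part, M21 - M12 = -4a*b12, M13 - M31 = 4a*b13, M32 - M23 = -4a*b23.
Here tr M = -6549/7225, so a^2 = (1 + tr M)/4 = 169/7225 and a = ±13/85. Taking a = 13/85: M21 - M12 = 0, M13 - M31 = 0, M32 - M23 = 4368/7225, giving b12 = 0, b13 = 0, b23 = -84/85, i.e. R = 13/85 - 84/85*e23.
Its e23 coefficient is negative, so report the other preimage -R.
Answer: -13/85 + 84/85*e23. Sheet selection: the two-to-one cover makes ±R indistinguishable at the matrix level (trace -6549/7225), so uniqueness comes from the required sign on e23.


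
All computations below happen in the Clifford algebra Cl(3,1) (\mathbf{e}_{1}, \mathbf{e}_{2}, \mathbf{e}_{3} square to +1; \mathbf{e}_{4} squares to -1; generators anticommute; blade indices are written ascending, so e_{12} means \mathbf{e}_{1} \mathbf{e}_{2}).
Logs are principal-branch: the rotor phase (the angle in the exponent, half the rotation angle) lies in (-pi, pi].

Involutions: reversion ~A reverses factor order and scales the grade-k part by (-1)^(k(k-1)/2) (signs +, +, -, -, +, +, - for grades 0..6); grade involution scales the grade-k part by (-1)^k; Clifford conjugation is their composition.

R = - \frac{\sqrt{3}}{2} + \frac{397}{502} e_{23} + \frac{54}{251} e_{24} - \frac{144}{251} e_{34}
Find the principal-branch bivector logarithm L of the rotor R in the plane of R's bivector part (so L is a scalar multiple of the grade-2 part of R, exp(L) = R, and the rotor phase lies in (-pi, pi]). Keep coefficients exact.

The scalar part of R is - \frac{\sqrt{3}}{2}, and that scalar determines the rotor phase on the principal branch; recovering the unit plane as bivector-part over sine of the phase gives L = phase * plane.
Concretely: cos(phase) = - \frac{\sqrt{3}}{2} gives phase = ±\frac{5 \pi}{6}, and since phase/sin(phase) is even the sign is immaterial: L = (phase/sin(phase)) * <R>_2 = (\frac{5 \pi}{3}) * <R>_2.
Answer: \frac{1985 \pi}{1506} e_{23} + \frac{90 \pi}{251} e_{24} - \frac{240 \pi}{251} e_{34}


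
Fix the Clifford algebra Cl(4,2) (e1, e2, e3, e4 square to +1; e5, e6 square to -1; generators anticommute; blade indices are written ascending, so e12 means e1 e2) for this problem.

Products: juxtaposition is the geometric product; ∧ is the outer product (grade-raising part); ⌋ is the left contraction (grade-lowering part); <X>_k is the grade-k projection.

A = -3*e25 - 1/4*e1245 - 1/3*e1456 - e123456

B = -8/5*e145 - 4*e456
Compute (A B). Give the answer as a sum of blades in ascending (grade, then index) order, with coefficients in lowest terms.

step 1: -4/3*e1 - 2/5*e2 - 8/15*e6 - 4*e123 + 24/5*e124 + e126 - 8/5*e236 + 12*e246
Answer: -4/3*e1 - 2/5*e2 - 8/15*e6 - 4*e123 + 24/5*e124 + e126 - 8/5*e236 + 12*e246


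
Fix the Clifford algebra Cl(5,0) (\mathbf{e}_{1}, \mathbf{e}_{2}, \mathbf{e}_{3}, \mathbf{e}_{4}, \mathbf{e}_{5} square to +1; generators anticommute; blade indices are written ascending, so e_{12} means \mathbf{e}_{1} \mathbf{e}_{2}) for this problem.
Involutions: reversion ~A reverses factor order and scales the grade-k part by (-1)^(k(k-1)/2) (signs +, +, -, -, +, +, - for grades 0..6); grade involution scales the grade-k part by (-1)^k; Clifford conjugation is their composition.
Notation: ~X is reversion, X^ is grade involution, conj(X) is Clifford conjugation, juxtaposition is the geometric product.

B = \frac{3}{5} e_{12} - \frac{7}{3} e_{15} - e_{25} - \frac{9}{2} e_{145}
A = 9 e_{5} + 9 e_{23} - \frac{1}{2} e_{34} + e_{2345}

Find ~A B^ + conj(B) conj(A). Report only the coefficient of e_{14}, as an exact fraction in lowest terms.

first term: 21 e_{1} + 9 e_{2} + \frac{27}{5} e_{13} + \frac{81}{2} e_{14} + e_{34} - 9 e_{35} - \frac{9}{2} e_{123} + \frac{27}{5} e_{125} + \frac{9}{4} e_{135} - \frac{61}{30} e_{1234} + 21 e_{1235} - \frac{53}{30} e_{1345} - \frac{1}{2} e_{2345} - \frac{81}{2} e_{12345}
second term: -21 e_{1} - 9 e_{2} + \frac{27}{5} e_{13} + \frac{81}{2} e_{14} - e_{34} - 9 e_{35} + \frac{9}{2} e_{123} + \frac{27}{5} e_{125} + \frac{9}{4} e_{135} - \frac{79}{30} e_{1234} - 21 e_{1235} + \frac{17}{30} e_{1345} + \frac{1}{2} e_{2345} + \frac{81}{2} e_{12345}
Answer: 81


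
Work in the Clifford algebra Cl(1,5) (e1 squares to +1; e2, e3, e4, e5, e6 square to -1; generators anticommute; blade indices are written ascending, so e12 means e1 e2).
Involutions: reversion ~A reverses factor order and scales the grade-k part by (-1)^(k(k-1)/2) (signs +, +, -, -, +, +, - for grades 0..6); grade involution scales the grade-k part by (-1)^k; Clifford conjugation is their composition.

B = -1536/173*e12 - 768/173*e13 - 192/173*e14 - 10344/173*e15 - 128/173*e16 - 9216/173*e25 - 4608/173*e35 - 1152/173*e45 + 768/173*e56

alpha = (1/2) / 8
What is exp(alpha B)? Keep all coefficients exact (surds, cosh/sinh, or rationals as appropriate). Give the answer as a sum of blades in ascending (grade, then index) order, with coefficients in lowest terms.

B^2 term by term: the squares give (-1536/173)^2*(e12)^2 + (-768/173)^2*(e13)^2 + (-192/173)^2*(e14)^2 + (-10344/173)^2*(e15)^2 + (-128/173)^2*(e16)^2 + (-9216/173)^2*(e25)^2 + (-4608/173)^2*(e35)^2 + (-1152/173)^2*(e45)^2 + (768/173)^2*(e56)^2 = 2359296/29929*(+1) + 589824/29929*(+1) + 36864/29929*(+1) + 106998336/29929*(+1) + 16384/29929*(+1) + 84934656/29929*(-1) + 21233664/29929*(-1) + 1327104/29929*(-1) + 589824/29929*(-1) = 64 (each basis 2-blade squares to minus the product of its generators' squares); cross terms between blades sharing an index anticommute and cancel; the commuting (index-disjoint) pairs give grade-4 terms 2*c*c'*(blade product), which cancel blade by blade — e1235: 14155776/29929 - 14155776/29929 = 0; e1245: 3538944/29929 - 3538944/29929 = 0; e1256: -2359296/29929 + 2359296/29929 = 0; e1345: 1769472/29929 - 1769472/29929 = 0; e1356: -1179648/29929 + 1179648/29929 = 0; e1456: -294912/29929 + 294912/29929 = 0 — confirming B is simple. So B^2 = 64.
B^2 = 64 — hyperbolic case — the even/odd split gives cosh and sinh: l = 8, alpha*l = 1/2, so exp(alpha B) = cosh(1/2) + (sinh(1/2)/8)*B = cosh(1/2) + (sinh(1/2)/8)*B.
Answer: cosh(1/2) - 192*sinh(1/2)/173*e12 - 96*sinh(1/2)/173*e13 - 24*sinh(1/2)/173*e14 - 1293*sinh(1/2)/173*e15 - 16*sinh(1/2)/173*e16 - 1152*sinh(1/2)/173*e25 - 576*sinh(1/2)/173*e35 - 144*sinh(1/2)/173*e45 + 96*sinh(1/2)/173*e56


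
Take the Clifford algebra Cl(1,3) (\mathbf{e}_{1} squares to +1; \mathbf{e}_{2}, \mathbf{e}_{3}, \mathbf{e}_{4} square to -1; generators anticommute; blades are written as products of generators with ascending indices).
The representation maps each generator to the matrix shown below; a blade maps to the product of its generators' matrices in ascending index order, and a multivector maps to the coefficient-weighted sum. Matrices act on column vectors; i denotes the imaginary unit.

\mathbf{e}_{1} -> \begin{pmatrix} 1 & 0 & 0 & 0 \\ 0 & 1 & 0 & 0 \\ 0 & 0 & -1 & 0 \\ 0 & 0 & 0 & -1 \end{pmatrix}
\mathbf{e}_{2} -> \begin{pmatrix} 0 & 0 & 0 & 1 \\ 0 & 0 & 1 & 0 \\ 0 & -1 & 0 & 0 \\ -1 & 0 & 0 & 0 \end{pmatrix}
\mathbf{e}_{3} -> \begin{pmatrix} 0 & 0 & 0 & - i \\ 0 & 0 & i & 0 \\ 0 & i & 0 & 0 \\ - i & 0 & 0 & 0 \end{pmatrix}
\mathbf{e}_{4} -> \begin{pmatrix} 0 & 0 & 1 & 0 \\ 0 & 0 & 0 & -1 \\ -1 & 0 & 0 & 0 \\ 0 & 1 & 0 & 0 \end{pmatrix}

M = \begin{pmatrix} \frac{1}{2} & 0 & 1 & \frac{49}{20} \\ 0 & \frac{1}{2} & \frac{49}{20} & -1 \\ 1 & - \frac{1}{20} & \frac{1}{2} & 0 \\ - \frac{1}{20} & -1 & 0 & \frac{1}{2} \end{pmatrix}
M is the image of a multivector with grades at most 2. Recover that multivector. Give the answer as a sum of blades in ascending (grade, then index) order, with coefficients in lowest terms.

Method: the blade images are trace-orthogonal — tr(rho(e_A) rho(e_B)^-1) = 4 if A = B and 0 otherwise — and rho(e_A)^-1 = (e_A)^2 * rho(e_A) with (e_A)^2 = +1 or -1, so the coefficient of e_A in the preimage is (e_A)^2 * tr(M rho(e_A))/4.
Nonzero projections over blades of grade <= 2: 1: (1)^2 = +1, tr(M 1) = 2, coefficient \frac{1}{2}; e_{2}: (e_{2})^2 = -1, tr(M rho(e_{2})) = -5, coefficient \frac{5}{4}; e_{1} e_{2}: (e_{1} e_{2})^2 = +1, tr(M rho(e_{1} e_{2})) = \frac{24}{5}, coefficient \frac{6}{5}; e_{1} e_{4}: (e_{1} e_{4})^2 = +1, tr(M rho(e_{1} e_{4})) = 4, coefficient 1. Every other blade of grade <= 2 projects to 0.
Answer: \frac{1}{2} + \frac{5}{4} e_{2} + \frac{6}{5} e_{1} e_{2} + e_{1} e_{4}


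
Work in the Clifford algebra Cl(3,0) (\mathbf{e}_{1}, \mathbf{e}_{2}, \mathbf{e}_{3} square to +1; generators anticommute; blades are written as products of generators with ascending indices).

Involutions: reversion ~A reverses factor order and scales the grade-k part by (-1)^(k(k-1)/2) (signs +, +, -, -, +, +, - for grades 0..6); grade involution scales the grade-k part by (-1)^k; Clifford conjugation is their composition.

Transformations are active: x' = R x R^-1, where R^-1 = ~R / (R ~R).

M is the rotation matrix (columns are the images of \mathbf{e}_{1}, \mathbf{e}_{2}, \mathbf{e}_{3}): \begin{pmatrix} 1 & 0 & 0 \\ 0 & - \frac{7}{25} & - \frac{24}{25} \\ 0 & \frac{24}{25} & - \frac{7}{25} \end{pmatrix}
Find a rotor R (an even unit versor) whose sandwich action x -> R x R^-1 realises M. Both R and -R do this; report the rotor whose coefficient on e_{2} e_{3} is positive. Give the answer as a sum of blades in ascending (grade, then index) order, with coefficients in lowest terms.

Method: write R = a + b12*e_{1} e_{2} + b13*e_{1} e_{3} + b23*e_{2} e_{3} with a^2 + b12^2 + b13^2 + b23^2 = 1 (so R^-1 = ~R). Expanding the columns R e_j ~R gives tr M = 4a^2 - 1 and, from the antisymmetric part, M21 - M12 = -4a*b12, M13 - M31 = 4a*b13, M32 - M23 = -4a*b23.
Here tr M = \frac{11}{25}, so a^2 = (1 + tr M)/4 = \frac{9}{25} and a = ±\frac{3}{5}. Taking a = \frac{3}{5}: M21 - M12 = 0, M13 - M31 = 0, M32 - M23 = \frac{48}{25}, giving b12 = 0, b13 = 0, b23 = -\frac{4}{5}, i.e. R = \frac{3}{5} - \frac{4}{5} e_{2} e_{3}.
Its e_{2} e_{3} coefficient is negative, so report the other preimage -R.
Answer: -\frac{3}{5} + \frac{4}{5} e_{2} e_{3}. Why the constraint matters: R and -R act identically through the sandwich — M has trace \frac{11}{25} either way — so only the sign condition on e_{2} e_{3} picks one of the two preimages.


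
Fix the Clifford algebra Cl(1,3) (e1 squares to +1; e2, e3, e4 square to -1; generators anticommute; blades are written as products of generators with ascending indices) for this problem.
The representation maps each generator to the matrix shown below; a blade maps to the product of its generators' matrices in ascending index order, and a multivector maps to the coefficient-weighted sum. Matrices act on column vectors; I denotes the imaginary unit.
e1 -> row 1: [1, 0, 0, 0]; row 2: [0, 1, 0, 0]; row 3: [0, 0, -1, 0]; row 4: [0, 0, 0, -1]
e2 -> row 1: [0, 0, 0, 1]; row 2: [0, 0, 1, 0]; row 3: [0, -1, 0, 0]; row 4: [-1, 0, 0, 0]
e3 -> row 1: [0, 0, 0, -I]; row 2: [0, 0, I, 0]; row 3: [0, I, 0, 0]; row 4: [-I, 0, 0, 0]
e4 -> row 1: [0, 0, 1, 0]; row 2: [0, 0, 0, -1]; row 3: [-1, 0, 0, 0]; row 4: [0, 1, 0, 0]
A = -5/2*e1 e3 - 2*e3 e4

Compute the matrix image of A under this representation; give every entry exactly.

Bivector images (products of the table entries): rho(e1 e3) = rho(e1)rho(e3) = row 1: [0, 0, 0, -I]; row 2: [0, 0, I, 0]; row 3: [0, -I, 0, 0]; row 4: [I, 0, 0, 0]; rho(e3 e4) = rho(e3)rho(e4) = row 1: [0, -I, 0, 0]; row 2: [-I, 0, 0, 0]; row 3: [0, 0, 0, -I]; row 4: [0, 0, -I, 0].
M = (-5/2)*rho(e1 e3) + (-2)*rho(e3 e4), summed entrywise:
Answer: row 1: [0, 2*I, 0, 5*I/2]; row 2: [2*I, 0, -5*I/2, 0]; row 3: [0, 5*I/2, 0, 2*I]; row 4: [-5*I/2, 0, 2*I, 0]


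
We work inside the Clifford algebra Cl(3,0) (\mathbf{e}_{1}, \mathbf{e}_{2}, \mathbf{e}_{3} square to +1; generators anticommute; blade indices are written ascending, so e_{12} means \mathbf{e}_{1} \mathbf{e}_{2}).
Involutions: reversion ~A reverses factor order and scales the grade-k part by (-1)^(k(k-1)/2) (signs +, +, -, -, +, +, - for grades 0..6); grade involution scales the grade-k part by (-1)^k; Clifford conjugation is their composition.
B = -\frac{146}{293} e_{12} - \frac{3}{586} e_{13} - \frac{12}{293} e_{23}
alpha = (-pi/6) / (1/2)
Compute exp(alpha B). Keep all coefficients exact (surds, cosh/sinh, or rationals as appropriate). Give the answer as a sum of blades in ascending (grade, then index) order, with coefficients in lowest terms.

B^2 term by term: the squares give (-\frac{146}{293})^2*(e_{12})^2 + (-\frac{3}{586})^2*(e_{13})^2 + (-\frac{12}{293})^2*(e_{23})^2 = \frac{21316}{85849}*(-1) + \frac{9}{343396}*(-1) + \frac{144}{85849}*(-1) = -\frac{1}{4} (each basis 2-blade squares to minus the product of its generators' squares); cross terms between blades sharing an index anticommute and cancel. So B^2 = -\frac{1}{4}.
B^2 = -\frac{1}{4} — a negative square means the series sums to a rotation: l = \frac{1}{2}, alpha*l = - \frac{\pi}{6}, so exp(alpha B) = cos(- \frac{\pi}{6}) + (sin(- \frac{\pi}{6})/(\frac{1}{2}))*B = \frac{\sqrt{3}}{2} + (-1)*B.
Answer: \frac{\sqrt{3}}{2} + \frac{146}{293} e_{12} + \frac{3}{586} e_{13} + \frac{12}{293} e_{23}


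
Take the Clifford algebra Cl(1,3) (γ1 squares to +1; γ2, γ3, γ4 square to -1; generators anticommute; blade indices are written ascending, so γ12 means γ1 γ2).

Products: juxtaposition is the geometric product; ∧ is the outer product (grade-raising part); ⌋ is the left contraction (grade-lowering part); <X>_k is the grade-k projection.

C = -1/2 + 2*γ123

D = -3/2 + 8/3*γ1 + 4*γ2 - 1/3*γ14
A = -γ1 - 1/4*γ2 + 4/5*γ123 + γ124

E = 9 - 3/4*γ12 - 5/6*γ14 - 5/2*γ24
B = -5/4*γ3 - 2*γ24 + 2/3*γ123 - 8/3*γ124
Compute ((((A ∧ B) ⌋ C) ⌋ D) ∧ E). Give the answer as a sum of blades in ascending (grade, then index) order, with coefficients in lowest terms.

step 1: 5/4*γ13 + 5/16*γ23 + 2*γ124 + 5/4*γ1234
step 2: -5/8*γ1 - 5/2*γ2
step 3: 25/3 + 5/24*γ4
step 4: 75 + 15/8*γ4 - 25/4*γ12 - 125/18*γ14 - 125/6*γ24 - 5/32*γ124
Answer: 75 + 15/8*γ4 - 25/4*γ12 - 125/18*γ14 - 125/6*γ24 - 5/32*γ124


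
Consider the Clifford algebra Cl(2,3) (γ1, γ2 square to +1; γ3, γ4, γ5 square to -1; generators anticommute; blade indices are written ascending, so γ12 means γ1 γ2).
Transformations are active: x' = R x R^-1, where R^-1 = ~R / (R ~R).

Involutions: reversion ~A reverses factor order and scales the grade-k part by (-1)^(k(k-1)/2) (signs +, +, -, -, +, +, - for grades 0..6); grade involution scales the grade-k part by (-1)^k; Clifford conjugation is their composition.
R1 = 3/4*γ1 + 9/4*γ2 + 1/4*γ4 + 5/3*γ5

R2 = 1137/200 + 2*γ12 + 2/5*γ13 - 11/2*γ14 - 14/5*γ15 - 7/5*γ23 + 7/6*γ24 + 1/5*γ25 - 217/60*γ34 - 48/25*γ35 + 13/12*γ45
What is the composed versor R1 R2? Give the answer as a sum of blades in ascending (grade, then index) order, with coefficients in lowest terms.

Distribute over the terms of R1 (each basis-blade product reordered to ascending indices, repeated generators contracted through their squares):
(3/4*γ1) R2 = 3411/800*γ1 + 3/2*γ2 + 3/10*γ3 - 33/8*γ4 - 21/10*γ5 - 21/20*γ123 + 7/8*γ124 + 3/20*γ125 - 217/80*γ134 - 36/25*γ135 + 13/16*γ145
(9/4*γ2) R2 = -9/2*γ1 + 10233/800*γ2 - 63/20*γ3 + 21/8*γ4 + 9/20*γ5 - 9/10*γ123 + 99/8*γ124 + 63/10*γ125 - 651/80*γ234 - 108/25*γ235 + 39/16*γ245
(1/4*γ4) R2 = -11/8*γ1 + 7/24*γ2 - 217/240*γ3 + 1137/800*γ4 - 13/48*γ5 + 1/2*γ124 + 1/10*γ134 + 7/10*γ145 - 7/20*γ234 - 1/20*γ245 + 12/25*γ345
(5/3*γ5) R2 = -14/3*γ1 + 1/3*γ2 - 16/5*γ3 + 65/36*γ4 + 379/40*γ5 + 10/3*γ125 + 2/3*γ135 - 55/6*γ145 - 7/3*γ235 + 35/18*γ245 - 217/36*γ345
Summing the partial products and collecting blades:
Answer: -15067/2400*γ1 + 11933/800*γ2 - 1669/240*γ3 + 12433/7200*γ4 + 1813/240*γ5 - 39/20*γ123 + 55/4*γ124 + 587/60*γ125 - 209/80*γ134 - 58/75*γ135 - 1837/240*γ145 - 679/80*γ234 - 499/75*γ235 + 3119/720*γ245 - 4993/900*γ345


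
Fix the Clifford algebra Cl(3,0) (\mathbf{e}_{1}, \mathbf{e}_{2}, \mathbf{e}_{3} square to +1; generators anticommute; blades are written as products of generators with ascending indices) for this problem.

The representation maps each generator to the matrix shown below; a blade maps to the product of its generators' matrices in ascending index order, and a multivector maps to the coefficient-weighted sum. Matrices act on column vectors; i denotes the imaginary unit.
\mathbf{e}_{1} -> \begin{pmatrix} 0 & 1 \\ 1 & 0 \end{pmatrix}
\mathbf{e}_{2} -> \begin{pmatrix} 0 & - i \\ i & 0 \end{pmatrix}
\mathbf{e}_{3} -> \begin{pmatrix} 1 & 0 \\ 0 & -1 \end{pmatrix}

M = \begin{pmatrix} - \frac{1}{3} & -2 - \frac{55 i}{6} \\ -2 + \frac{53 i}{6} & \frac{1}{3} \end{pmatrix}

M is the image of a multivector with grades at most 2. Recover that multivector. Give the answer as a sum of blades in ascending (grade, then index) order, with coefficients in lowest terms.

Method: 1, rho(e_{1}), rho(e_{2}), rho(e_{3}) form a trace-orthogonal basis of the 2x2 complex matrices (tr(X Y) = 2 if X = Y, else 0), so M = m0*1 + m1*rho(e_{1}) + m2*rho(e_{2}) + m3*rho(e_{3}) with m0 = tr(M)/2 = 0, m1 = tr(M rho(e_{1}))/2 = -2 - \frac{i}{6}, m2 = tr(M rho(e_{2}))/2 = 9, m3 = tr(M rho(e_{3}))/2 = - \frac{1}{3}.
Multiplying table entries, the bivector images are rho(e_{1} e_{2}) = i*rho(e_{3}), rho(e_{1} e_{3}) = -i*rho(e_{2}), rho(e_{2} e_{3}) = i*rho(e_{1}); with real blade coefficients the real parts of m0..m3 are the coefficients of 1, e_{1}, e_{2}, e_{3} and the imaginary parts give the bivectors (e_{2} e_{3}: Im m1, e_{1} e_{3}: -Im m2, e_{1} e_{2}: Im m3).
Answer: -2 e_{1} + 9 e_{2} - \frac{1}{3} e_{3} - \frac{1}{6} e_{2} e_{3}
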